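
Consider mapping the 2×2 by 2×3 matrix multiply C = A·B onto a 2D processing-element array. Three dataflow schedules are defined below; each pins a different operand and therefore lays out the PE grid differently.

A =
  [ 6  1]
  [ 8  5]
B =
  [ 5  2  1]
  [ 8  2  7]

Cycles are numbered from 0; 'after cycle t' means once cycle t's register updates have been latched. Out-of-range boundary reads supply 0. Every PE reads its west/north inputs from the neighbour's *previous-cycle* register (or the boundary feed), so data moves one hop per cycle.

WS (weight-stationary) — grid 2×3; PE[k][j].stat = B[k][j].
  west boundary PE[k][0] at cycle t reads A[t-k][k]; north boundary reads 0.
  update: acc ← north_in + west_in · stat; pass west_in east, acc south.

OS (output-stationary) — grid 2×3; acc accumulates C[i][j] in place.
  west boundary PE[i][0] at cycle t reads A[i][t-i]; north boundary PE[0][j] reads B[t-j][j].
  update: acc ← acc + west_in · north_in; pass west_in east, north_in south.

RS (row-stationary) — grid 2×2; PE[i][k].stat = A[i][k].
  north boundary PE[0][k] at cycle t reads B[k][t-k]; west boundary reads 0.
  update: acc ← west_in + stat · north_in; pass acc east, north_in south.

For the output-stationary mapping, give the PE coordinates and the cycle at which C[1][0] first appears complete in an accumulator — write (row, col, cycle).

(row, col, cycle) = (1, 0, 2)

OS — PE[1][0] is where C[1][0] collects:
  c0 r1c0: 0 / 0 / 0
  c1 r1c0: 40 / 8 / 5
  c2 r1c0: 80 / 5 / 8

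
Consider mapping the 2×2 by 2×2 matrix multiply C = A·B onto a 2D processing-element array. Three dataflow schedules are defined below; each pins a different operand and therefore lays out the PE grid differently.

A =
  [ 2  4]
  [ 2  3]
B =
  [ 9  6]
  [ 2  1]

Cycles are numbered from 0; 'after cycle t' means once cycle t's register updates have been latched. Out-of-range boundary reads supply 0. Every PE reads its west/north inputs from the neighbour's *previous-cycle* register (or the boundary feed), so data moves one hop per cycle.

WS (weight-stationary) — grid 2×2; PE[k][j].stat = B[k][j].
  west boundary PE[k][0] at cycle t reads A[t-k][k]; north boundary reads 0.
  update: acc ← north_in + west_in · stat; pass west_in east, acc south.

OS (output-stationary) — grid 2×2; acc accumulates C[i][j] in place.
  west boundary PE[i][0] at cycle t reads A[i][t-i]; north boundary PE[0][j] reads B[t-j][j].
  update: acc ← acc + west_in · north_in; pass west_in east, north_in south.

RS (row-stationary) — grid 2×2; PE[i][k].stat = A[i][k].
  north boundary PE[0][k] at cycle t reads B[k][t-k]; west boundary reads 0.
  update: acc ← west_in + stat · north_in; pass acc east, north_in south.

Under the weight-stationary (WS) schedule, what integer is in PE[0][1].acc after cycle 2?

WS (2×2). Following PE[0][1] plus its west/north inputs:
  @0  [0,0]  acc 18  |  →2  ↓18
  @0  [0,1]  acc 0  |  →0  ↓0
  @1  [0,0]  acc 18  |  →2  ↓18
  @1  [0,1]  acc 12  |  →2  ↓12
  @2  [0,0]  acc 0  |  →0  ↓0
  @2  [0,1]  acc 12  |  →2  ↓12

PE[0][1].acc = 12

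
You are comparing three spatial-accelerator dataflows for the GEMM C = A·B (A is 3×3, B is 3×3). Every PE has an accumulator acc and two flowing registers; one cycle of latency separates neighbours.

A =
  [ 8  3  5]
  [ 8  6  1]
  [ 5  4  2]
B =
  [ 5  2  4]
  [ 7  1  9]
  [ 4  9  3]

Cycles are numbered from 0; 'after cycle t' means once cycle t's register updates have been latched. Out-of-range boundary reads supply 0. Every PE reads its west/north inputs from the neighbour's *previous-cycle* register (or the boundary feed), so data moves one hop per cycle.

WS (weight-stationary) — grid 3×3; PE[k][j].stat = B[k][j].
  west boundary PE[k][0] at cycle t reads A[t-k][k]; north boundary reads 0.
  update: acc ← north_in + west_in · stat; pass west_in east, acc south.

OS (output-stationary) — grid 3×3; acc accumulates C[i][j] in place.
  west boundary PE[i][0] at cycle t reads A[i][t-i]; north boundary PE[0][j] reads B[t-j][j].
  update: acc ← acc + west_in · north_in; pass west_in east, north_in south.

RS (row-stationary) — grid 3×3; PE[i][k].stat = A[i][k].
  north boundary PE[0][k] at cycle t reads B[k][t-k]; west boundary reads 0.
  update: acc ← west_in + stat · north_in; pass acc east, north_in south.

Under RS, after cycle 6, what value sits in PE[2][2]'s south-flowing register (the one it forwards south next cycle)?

register = 3

Tracing RS — 3×3 array, target PE[2][2]:
  c0 r1c2: 0 / 0 / 0
  c0 r2c1: 0 / 0 / 0
  c0 r2c2: 0 / 0 / 0
  c1 r1c2: 0 / 0 / 0
  c1 r2c1: 0 / 0 / 0
  c1 r2c2: 0 / 0 / 0
  c2 r1c2: 0 / 0 / 0
  c2 r2c1: 0 / 0 / 0
  c2 r2c2: 0 / 0 / 0
  c3 r1c2: 86 / 86 / 4
  c3 r2c1: 53 / 53 / 7
  c3 r2c2: 0 / 0 / 0
  c4 r1c2: 31 / 31 / 9
  c4 r2c1: 14 / 14 / 1
  c4 r2c2: 61 / 61 / 4
  c5 r1c2: 89 / 89 / 3
  c5 r2c1: 56 / 56 / 9
  c5 r2c2: 32 / 32 / 9
  c6 r1c2: 0 / 0 / 0
  c6 r2c1: 0 / 0 / 0
  c6 r2c2: 62 / 62 / 3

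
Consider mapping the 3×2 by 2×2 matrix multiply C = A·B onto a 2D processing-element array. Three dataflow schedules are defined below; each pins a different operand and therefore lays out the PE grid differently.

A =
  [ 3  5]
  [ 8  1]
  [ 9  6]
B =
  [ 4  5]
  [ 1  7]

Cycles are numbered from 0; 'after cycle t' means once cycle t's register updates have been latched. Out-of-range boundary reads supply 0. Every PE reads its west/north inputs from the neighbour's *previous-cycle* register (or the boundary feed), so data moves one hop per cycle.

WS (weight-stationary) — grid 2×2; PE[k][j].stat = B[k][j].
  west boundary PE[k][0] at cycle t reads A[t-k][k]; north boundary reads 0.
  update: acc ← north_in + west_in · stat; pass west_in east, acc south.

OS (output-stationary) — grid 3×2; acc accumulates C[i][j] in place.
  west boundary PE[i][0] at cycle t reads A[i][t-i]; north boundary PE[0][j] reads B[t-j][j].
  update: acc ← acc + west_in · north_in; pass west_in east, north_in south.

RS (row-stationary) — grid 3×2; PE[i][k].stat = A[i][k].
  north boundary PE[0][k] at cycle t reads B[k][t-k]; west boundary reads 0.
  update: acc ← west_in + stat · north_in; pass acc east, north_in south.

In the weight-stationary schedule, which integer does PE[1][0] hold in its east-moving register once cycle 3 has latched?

WS on a 2×2 grid — tracing PE[1][0] and its feeders:
  [0] (0,0) acc=12 (h:3 v:12)
  [0] (1,0) acc=0 (h:0 v:0)
  [1] (0,0) acc=32 (h:8 v:32)
  [1] (1,0) acc=17 (h:5 v:17)
  [2] (0,0) acc=36 (h:9 v:36)
  [2] (1,0) acc=33 (h:1 v:33)
  [3] (0,0) acc=0 (h:0 v:0)
  [3] (1,0) acc=42 (h:6 v:42)

register = 6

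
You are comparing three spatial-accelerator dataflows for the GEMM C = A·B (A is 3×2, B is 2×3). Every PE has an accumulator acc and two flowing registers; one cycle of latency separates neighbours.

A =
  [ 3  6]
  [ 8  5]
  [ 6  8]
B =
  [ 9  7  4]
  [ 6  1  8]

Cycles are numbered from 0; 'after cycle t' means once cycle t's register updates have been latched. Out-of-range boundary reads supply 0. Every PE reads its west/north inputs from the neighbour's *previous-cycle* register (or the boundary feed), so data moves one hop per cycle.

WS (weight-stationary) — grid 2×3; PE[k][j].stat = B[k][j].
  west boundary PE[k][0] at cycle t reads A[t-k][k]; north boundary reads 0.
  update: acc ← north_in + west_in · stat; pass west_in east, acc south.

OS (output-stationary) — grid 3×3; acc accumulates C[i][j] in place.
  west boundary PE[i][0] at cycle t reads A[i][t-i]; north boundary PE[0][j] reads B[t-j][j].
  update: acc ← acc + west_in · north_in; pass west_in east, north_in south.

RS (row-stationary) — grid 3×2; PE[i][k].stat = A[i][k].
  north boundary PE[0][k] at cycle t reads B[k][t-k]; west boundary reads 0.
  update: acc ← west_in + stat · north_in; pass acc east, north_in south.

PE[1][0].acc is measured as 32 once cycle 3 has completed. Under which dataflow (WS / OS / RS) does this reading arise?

— WS: 2×3; PE[1][0] trace:
  [0] (1,0) acc=0 (h:0 v:0)
  [1] (1,0) acc=63 (h:6 v:63)
  [2] (1,0) acc=102 (h:5 v:102)
  [3] (1,0) acc=102 (h:8 v:102)
— OS: 3×3; PE[1][0] trace:
  [0] (1,0) acc=0 (h:0 v:0)
  [1] (1,0) acc=72 (h:8 v:9)
  [2] (1,0) acc=102 (h:5 v:6)
  [3] (1,0) acc=102 (h:0 v:0)
— RS: 3×2; PE[1][0] trace:
  [0] (1,0) acc=0 (h:0 v:0)
  [1] (1,0) acc=72 (h:72 v:9)
  [2] (1,0) acc=56 (h:56 v:7)
  [3] (1,0) acc=32 (h:32 v:4)

dataflow = RS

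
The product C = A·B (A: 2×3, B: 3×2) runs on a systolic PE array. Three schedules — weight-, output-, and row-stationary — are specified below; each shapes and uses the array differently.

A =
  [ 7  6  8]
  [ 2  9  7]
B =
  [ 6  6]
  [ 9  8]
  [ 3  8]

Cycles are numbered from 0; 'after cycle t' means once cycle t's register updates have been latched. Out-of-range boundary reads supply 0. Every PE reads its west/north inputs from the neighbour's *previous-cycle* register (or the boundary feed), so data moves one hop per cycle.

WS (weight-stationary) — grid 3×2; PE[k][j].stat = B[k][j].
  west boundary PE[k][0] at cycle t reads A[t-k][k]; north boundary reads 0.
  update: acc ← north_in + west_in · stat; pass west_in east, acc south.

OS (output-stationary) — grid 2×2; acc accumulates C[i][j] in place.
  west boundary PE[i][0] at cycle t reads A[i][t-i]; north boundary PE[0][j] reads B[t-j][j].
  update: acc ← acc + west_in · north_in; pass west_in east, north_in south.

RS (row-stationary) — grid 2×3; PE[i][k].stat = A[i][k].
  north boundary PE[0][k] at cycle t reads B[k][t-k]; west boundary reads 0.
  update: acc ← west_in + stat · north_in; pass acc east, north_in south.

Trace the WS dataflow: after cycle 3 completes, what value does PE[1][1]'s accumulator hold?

WS 3×2: PE[1][1] cycle-by-cycle (with neighbour feeds):
  after 0 — PE[0][1] acc=0, pass-E 0, pass-S 0
  after 0 — PE[1][0] acc=0, pass-E 0, pass-S 0
  after 0 — PE[1][1] acc=0, pass-E 0, pass-S 0
  after 1 — PE[0][1] acc=42, pass-E 7, pass-S 42
  after 1 — PE[1][0] acc=96, pass-E 6, pass-S 96
  after 1 — PE[1][1] acc=0, pass-E 0, pass-S 0
  after 2 — PE[0][1] acc=12, pass-E 2, pass-S 12
  after 2 — PE[1][0] acc=93, pass-E 9, pass-S 93
  after 2 — PE[1][1] acc=90, pass-E 6, pass-S 90
  after 3 — PE[0][1] acc=0, pass-E 0, pass-S 0
  after 3 — PE[1][0] acc=0, pass-E 0, pass-S 0
  after 3 — PE[1][1] acc=84, pass-E 9, pass-S 84

PE[1][1].acc = 84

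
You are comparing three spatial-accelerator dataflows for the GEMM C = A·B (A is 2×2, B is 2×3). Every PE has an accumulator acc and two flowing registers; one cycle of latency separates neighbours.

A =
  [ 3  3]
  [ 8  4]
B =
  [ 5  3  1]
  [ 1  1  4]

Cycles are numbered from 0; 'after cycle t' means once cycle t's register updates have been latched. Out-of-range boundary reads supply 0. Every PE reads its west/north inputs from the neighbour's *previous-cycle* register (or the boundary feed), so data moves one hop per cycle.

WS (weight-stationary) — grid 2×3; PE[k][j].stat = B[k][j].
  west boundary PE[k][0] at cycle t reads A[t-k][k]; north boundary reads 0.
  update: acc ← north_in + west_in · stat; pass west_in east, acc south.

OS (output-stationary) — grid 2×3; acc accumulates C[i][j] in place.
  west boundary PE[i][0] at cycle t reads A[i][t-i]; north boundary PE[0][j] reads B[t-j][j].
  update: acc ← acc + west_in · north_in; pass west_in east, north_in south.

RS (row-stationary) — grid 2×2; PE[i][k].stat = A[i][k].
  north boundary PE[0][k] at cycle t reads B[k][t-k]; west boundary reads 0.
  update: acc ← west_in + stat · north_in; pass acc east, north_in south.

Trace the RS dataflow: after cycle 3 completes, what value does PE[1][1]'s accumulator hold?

RS on a 2×2 grid — tracing PE[1][1] and its feeders:
  [0] (0,1) acc=0 (h:0 v:0)
  [0] (1,0) acc=0 (h:0 v:0)
  [0] (1,1) acc=0 (h:0 v:0)
  [1] (0,1) acc=18 (h:18 v:1)
  [1] (1,0) acc=40 (h:40 v:5)
  [1] (1,1) acc=0 (h:0 v:0)
  [2] (0,1) acc=12 (h:12 v:1)
  [2] (1,0) acc=24 (h:24 v:3)
  [2] (1,1) acc=44 (h:44 v:1)
  [3] (0,1) acc=15 (h:15 v:4)
  [3] (1,0) acc=8 (h:8 v:1)
  [3] (1,1) acc=28 (h:28 v:1)

PE[1][1].acc = 28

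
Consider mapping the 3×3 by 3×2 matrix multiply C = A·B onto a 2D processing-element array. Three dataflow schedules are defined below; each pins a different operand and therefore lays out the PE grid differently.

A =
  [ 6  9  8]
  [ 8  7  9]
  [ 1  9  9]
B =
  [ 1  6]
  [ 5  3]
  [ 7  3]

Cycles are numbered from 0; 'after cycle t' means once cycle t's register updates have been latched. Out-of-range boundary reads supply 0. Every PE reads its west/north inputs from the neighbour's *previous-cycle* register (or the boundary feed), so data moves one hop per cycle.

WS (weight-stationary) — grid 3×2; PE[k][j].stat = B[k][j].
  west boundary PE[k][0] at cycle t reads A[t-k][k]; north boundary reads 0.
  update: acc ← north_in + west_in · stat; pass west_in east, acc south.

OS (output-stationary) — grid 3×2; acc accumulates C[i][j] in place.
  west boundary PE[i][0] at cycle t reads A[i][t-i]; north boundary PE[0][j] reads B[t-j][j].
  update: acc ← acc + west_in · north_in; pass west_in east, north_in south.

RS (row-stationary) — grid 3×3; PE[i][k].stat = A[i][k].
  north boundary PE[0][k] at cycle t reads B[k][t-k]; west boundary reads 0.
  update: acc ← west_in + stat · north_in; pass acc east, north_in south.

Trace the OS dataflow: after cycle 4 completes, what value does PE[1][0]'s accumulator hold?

OS (3×2). Following PE[1][0] plus its west/north inputs:
  0: (0,0).acc=6  regs=<6,1>
  0: (1,0).acc=0  regs=<0,0>
  1: (0,0).acc=51  regs=<9,5>
  1: (1,0).acc=8  regs=<8,1>
  2: (0,0).acc=107  regs=<8,7>
  2: (1,0).acc=43  regs=<7,5>
  3: (0,0).acc=107  regs=<0,0>
  3: (1,0).acc=106  regs=<9,7>
  4: (0,0).acc=107  regs=<0,0>
  4: (1,0).acc=106  regs=<0,0>

PE[1][0].acc = 106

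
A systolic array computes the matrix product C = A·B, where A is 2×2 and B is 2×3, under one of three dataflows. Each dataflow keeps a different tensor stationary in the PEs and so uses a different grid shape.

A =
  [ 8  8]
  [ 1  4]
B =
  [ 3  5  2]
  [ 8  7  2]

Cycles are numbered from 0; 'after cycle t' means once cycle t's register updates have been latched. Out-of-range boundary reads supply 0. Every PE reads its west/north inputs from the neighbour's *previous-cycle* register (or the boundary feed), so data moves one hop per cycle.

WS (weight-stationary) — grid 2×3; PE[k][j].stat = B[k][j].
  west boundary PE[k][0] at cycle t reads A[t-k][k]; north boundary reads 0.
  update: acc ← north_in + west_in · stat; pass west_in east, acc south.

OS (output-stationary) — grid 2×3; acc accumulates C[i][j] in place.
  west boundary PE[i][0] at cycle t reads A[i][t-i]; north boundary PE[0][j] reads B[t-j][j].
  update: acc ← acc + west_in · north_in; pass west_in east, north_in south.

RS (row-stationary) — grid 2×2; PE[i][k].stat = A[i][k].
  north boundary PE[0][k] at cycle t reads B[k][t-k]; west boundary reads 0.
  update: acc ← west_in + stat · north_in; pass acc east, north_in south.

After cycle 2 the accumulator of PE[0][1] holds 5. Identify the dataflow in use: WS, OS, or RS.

Under WS (2×3), PE[0][1]:
  cycle 0: PE[0][1] → acc 0, east 0, south 0
  cycle 1: PE[0][1] → acc 40, east 8, south 40
  cycle 2: PE[0][1] → acc 5, east 1, south 5
Under OS (2×3), PE[0][1]:
  cycle 0: PE[0][1] → acc 0, east 0, south 0
  cycle 1: PE[0][1] → acc 40, east 8, south 5
  cycle 2: PE[0][1] → acc 96, east 8, south 7
Under RS (2×2), PE[0][1]:
  cycle 0: PE[0][1] → acc 0, east 0, south 0
  cycle 1: PE[0][1] → acc 88, east 88, south 8
  cycle 2: PE[0][1] → acc 96, east 96, south 7

dataflow = WS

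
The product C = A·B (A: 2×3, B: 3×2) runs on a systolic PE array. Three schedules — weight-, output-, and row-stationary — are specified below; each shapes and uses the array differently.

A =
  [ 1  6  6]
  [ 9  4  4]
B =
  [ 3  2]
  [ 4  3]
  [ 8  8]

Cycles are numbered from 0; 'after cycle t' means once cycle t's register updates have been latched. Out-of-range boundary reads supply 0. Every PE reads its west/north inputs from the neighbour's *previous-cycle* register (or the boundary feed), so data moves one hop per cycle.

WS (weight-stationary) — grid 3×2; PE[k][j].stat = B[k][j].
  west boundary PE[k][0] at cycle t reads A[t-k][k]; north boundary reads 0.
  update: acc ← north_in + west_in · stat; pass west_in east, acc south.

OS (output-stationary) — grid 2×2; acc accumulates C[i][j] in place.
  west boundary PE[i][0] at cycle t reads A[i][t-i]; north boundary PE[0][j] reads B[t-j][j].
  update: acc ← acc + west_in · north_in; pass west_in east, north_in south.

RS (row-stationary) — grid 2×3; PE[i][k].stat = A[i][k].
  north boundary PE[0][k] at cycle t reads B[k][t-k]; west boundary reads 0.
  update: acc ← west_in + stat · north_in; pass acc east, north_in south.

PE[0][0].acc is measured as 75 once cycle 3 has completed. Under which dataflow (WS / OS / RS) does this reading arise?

dataflow = OS

WS (3×2 grid), PE[0][0]:
  c0 r0c0: 3 / 1 / 3
  c1 r0c0: 27 / 9 / 27
  c2 r0c0: 0 / 0 / 0
  c3 r0c0: 0 / 0 / 0
OS (2×2 grid), PE[0][0]:
  c0 r0c0: 3 / 1 / 3
  c1 r0c0: 27 / 6 / 4
  c2 r0c0: 75 / 6 / 8
  c3 r0c0: 75 / 0 / 0
RS (2×3 grid), PE[0][0]:
  c0 r0c0: 3 / 3 / 3
  c1 r0c0: 2 / 2 / 2
  c2 r0c0: 0 / 0 / 0
  c3 r0c0: 0 / 0 / 0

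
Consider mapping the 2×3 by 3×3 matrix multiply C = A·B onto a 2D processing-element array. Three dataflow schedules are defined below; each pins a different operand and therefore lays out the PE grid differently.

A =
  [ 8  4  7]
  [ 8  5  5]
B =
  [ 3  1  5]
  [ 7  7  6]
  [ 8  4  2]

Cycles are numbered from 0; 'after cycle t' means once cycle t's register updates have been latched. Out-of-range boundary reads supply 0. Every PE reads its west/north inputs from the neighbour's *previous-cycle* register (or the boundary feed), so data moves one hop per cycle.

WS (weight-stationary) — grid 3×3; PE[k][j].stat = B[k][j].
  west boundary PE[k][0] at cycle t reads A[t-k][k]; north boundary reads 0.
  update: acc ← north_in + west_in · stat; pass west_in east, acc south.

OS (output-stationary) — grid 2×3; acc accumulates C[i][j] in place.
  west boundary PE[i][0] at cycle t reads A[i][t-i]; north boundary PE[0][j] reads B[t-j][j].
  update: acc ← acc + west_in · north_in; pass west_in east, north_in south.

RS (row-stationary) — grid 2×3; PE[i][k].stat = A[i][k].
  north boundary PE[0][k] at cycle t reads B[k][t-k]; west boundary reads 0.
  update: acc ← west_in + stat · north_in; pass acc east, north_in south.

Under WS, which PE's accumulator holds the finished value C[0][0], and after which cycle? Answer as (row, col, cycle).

(row, col, cycle) = (2, 0, 2)

WS — PE[2][0] is where C[0][0] collects:
  0: (2,0).acc=0  regs=<0,0>
  1: (2,0).acc=0  regs=<0,0>
  2: (2,0).acc=108  regs=<7,108>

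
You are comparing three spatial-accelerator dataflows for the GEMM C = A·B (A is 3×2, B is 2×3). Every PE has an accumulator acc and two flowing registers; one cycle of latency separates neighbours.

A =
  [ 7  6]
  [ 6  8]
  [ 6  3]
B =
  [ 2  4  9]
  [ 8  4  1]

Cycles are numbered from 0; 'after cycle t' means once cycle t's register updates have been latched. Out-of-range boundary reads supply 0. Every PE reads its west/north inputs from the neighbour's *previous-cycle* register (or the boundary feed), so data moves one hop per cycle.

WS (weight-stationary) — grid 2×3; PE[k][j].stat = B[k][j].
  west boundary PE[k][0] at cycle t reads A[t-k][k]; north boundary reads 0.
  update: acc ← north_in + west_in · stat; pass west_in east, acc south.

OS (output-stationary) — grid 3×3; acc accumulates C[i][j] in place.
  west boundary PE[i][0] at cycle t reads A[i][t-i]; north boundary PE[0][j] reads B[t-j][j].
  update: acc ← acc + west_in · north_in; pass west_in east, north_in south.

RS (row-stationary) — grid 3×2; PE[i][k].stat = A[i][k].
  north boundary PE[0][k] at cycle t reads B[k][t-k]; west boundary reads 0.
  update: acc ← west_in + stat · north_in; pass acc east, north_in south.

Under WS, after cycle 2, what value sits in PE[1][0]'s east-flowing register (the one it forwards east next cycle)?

register = 8

WS 2×3: PE[1][0] cycle-by-cycle (with neighbour feeds):
  t=0 PE[0][0]: acc=14 h=7 v=14
  t=0 PE[1][0]: acc=0 h=0 v=0
  t=1 PE[0][0]: acc=12 h=6 v=12
  t=1 PE[1][0]: acc=62 h=6 v=62
  t=2 PE[0][0]: acc=12 h=6 v=12
  t=2 PE[1][0]: acc=76 h=8 v=76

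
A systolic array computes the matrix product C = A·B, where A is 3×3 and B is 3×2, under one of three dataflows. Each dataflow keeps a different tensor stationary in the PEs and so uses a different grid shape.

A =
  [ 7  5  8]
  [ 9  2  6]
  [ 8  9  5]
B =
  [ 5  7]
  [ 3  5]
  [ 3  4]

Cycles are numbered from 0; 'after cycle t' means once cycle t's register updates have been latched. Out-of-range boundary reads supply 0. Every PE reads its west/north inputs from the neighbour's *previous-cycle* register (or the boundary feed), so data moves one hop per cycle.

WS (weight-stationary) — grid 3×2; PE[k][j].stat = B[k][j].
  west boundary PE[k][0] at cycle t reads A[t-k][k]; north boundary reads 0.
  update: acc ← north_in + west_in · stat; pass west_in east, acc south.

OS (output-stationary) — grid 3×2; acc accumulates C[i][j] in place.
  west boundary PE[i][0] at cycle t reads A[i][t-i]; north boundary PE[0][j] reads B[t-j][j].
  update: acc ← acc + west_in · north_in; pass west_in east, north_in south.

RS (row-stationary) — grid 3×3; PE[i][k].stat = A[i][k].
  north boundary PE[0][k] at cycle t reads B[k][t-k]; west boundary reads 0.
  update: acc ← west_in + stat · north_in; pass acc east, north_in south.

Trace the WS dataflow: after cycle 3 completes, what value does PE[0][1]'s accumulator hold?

PE[0][1].acc = 56

Tracing WS — 3×2 array, target PE[0][1]:
  cycle 0: PE[0][0] → acc 35, east 7, south 35
  cycle 0: PE[0][1] → acc 0, east 0, south 0
  cycle 1: PE[0][0] → acc 45, east 9, south 45
  cycle 1: PE[0][1] → acc 49, east 7, south 49
  cycle 2: PE[0][0] → acc 40, east 8, south 40
  cycle 2: PE[0][1] → acc 63, east 9, south 63
  cycle 3: PE[0][0] → acc 0, east 0, south 0
  cycle 3: PE[0][1] → acc 56, east 8, south 56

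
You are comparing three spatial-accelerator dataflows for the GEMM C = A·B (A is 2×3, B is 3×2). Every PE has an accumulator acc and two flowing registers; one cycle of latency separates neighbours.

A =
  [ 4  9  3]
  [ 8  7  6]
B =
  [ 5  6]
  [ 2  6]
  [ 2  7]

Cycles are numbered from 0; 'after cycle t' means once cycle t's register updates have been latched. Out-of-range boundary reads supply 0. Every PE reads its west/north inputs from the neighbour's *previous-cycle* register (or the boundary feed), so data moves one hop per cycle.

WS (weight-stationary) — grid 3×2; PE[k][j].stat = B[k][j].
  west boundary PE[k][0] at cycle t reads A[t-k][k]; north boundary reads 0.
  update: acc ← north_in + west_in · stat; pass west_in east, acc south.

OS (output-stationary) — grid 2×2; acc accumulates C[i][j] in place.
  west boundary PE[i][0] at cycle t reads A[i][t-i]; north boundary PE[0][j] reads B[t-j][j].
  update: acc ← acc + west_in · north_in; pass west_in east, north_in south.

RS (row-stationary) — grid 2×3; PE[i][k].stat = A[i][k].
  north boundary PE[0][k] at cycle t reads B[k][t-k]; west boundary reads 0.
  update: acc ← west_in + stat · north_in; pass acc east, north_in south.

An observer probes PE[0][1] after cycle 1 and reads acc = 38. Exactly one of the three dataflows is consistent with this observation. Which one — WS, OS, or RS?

— WS: 3×2; PE[0][1] trace:
  c0 r0c1: 0 / 0 / 0
  c1 r0c1: 24 / 4 / 24
— OS: 2×2; PE[0][1] trace:
  c0 r0c1: 0 / 0 / 0
  c1 r0c1: 24 / 4 / 6
— RS: 2×3; PE[0][1] trace:
  c0 r0c1: 0 / 0 / 0
  c1 r0c1: 38 / 38 / 2

dataflow = RS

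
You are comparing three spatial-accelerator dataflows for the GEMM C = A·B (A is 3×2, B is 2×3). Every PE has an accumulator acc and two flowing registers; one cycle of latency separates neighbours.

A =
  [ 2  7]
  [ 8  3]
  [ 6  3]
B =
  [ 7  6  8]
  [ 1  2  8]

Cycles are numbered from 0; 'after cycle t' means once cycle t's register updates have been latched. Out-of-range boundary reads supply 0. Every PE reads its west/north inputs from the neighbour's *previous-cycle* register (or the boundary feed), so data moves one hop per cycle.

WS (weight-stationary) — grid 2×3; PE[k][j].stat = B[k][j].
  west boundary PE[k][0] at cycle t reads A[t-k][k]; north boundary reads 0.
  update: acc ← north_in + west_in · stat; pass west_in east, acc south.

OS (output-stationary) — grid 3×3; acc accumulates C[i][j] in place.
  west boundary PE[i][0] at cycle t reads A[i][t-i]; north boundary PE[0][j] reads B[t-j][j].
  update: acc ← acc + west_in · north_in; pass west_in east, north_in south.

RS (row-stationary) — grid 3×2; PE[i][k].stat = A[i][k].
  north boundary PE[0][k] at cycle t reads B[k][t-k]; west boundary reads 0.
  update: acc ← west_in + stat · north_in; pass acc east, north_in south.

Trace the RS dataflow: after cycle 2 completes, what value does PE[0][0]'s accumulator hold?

PE[0][0].acc = 16

RS (3×2). Following PE[0][0] plus its west/north inputs:
  @0  [0,0]  acc 14  |  →14  ↓7
  @1  [0,0]  acc 12  |  →12  ↓6
  @2  [0,0]  acc 16  |  →16  ↓8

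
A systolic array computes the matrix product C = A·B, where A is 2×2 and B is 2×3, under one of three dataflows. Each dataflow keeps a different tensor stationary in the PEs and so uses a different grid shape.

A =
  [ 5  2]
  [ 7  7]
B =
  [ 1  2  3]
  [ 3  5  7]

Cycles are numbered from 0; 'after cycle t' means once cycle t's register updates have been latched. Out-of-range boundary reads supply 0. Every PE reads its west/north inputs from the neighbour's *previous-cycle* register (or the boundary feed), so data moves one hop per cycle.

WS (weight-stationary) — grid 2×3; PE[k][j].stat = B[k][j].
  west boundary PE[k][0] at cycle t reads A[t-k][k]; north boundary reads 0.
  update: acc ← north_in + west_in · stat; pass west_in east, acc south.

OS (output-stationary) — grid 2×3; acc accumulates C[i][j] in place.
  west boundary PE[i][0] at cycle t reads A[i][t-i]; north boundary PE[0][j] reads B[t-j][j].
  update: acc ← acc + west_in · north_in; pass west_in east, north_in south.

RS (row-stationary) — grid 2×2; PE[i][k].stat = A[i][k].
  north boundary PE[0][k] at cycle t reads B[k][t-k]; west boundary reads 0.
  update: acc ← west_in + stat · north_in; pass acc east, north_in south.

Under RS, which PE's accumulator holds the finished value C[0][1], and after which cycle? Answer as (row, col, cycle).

RS — PE[0][1] is where C[0][1] collects:
  c0 r0c1: 0 / 0 / 0
  c1 r0c1: 11 / 11 / 3
  c2 r0c1: 20 / 20 / 5

(row, col, cycle) = (0, 1, 2)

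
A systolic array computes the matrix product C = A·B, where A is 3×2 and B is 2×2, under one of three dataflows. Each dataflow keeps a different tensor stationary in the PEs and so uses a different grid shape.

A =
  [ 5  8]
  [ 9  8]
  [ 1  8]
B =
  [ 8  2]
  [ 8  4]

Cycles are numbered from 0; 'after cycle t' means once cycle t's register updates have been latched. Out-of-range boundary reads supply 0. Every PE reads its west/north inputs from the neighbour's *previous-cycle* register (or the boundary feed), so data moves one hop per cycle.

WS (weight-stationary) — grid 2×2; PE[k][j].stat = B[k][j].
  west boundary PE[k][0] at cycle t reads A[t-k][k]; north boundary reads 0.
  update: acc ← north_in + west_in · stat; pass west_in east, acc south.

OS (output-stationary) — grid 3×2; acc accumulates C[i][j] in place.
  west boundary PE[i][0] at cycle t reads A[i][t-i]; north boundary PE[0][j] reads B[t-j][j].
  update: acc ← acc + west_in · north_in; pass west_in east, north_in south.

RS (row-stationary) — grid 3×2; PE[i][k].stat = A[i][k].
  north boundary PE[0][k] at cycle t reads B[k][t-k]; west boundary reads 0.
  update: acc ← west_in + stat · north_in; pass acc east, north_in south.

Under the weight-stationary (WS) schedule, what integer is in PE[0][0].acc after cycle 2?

WS 2×2: PE[0][0] cycle-by-cycle (with neighbour feeds):
  [0] (0,0) acc=40 (h:5 v:40)
  [1] (0,0) acc=72 (h:9 v:72)
  [2] (0,0) acc=8 (h:1 v:8)

PE[0][0].acc = 8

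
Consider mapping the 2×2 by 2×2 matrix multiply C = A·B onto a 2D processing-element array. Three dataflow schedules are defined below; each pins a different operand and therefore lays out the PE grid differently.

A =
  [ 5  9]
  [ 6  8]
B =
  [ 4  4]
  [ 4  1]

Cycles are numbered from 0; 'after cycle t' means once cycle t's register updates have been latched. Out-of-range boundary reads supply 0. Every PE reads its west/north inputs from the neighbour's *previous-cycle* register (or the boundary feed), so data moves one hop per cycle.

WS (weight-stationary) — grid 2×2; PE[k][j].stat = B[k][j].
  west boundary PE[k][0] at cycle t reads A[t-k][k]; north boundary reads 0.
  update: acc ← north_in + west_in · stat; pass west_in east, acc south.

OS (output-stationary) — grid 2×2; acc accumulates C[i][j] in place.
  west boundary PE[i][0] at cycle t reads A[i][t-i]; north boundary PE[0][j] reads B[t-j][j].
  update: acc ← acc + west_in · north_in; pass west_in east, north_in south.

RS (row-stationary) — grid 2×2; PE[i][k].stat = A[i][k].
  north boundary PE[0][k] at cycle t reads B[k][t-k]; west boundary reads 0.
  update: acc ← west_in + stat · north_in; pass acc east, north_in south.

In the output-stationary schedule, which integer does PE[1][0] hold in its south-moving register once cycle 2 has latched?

Tracing OS — 2×2 array, target PE[1][0]:
  step 0 · PE0,0: acc=20; fwd→5 fwd↓4
  step 0 · PE1,0: acc=0; fwd→0 fwd↓0
  step 1 · PE0,0: acc=56; fwd→9 fwd↓4
  step 1 · PE1,0: acc=24; fwd→6 fwd↓4
  step 2 · PE0,0: acc=56; fwd→0 fwd↓0
  step 2 · PE1,0: acc=56; fwd→8 fwd↓4

register = 4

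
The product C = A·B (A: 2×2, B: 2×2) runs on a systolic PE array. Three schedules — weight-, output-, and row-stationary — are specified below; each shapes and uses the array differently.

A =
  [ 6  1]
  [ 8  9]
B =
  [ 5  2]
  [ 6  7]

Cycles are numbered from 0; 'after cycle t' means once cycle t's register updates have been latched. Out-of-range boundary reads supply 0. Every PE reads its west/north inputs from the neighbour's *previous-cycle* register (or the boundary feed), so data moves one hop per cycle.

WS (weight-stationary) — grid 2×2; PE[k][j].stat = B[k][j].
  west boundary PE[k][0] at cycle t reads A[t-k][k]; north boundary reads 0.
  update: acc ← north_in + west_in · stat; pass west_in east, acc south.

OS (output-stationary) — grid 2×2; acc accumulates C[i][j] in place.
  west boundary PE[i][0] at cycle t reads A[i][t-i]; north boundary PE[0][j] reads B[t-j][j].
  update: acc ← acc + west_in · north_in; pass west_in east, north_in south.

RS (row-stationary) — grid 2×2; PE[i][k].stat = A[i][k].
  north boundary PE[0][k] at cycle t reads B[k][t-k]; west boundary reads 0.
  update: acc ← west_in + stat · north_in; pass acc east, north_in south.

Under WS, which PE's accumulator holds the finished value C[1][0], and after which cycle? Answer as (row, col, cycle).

(row, col, cycle) = (1, 0, 2)

Under WS, C[1][0] lands at PE[1][0]:
  [0] (1,0) acc=0 (h:0 v:0)
  [1] (1,0) acc=36 (h:1 v:36)
  [2] (1,0) acc=94 (h:9 v:94)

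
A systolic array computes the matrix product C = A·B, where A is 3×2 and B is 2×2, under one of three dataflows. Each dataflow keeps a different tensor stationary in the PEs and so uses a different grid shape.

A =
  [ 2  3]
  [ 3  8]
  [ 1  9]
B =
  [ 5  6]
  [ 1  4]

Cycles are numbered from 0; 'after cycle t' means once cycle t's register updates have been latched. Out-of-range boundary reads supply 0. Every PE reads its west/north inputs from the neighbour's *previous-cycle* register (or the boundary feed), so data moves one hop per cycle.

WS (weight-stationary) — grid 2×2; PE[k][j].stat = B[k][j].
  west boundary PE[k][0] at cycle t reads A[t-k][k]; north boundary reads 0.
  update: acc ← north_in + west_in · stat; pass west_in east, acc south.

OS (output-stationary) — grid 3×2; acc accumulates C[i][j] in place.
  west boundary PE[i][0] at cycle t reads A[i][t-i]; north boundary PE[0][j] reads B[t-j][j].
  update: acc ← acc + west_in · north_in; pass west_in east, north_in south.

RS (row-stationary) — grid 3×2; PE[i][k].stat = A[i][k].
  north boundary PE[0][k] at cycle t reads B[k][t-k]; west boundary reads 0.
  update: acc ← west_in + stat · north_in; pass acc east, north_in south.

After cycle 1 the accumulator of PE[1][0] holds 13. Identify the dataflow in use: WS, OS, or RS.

WS [2×2] PE[1][0] across cycles:
  step 0 · PE1,0: acc=0; fwd→0 fwd↓0
  step 1 · PE1,0: acc=13; fwd→3 fwd↓13
OS [3×2] PE[1][0] across cycles:
  step 0 · PE1,0: acc=0; fwd→0 fwd↓0
  step 1 · PE1,0: acc=15; fwd→3 fwd↓5
RS [3×2] PE[1][0] across cycles:
  step 0 · PE1,0: acc=0; fwd→0 fwd↓0
  step 1 · PE1,0: acc=15; fwd→15 fwd↓5

dataflow = WS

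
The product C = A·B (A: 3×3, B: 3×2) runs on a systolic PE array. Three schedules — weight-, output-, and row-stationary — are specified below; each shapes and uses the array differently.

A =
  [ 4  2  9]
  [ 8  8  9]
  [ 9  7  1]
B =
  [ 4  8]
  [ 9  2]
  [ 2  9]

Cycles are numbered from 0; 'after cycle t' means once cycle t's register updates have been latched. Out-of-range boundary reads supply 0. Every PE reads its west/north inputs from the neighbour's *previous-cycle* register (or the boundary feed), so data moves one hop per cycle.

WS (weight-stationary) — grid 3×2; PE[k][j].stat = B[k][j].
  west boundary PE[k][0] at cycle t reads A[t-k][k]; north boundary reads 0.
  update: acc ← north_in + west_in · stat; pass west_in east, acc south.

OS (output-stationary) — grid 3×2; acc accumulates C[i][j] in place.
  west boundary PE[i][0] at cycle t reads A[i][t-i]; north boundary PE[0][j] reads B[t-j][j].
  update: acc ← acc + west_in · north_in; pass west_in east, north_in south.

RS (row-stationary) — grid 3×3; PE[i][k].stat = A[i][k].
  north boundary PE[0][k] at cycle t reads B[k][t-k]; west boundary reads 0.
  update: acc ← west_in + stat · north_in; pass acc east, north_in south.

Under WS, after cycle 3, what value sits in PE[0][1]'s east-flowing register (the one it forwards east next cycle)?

register = 9

WS (3×2). Following PE[0][1] plus its west/north inputs:
  [0] (0,0) acc=16 (h:4 v:16)
  [0] (0,1) acc=0 (h:0 v:0)
  [1] (0,0) acc=32 (h:8 v:32)
  [1] (0,1) acc=32 (h:4 v:32)
  [2] (0,0) acc=36 (h:9 v:36)
  [2] (0,1) acc=64 (h:8 v:64)
  [3] (0,0) acc=0 (h:0 v:0)
  [3] (0,1) acc=72 (h:9 v:72)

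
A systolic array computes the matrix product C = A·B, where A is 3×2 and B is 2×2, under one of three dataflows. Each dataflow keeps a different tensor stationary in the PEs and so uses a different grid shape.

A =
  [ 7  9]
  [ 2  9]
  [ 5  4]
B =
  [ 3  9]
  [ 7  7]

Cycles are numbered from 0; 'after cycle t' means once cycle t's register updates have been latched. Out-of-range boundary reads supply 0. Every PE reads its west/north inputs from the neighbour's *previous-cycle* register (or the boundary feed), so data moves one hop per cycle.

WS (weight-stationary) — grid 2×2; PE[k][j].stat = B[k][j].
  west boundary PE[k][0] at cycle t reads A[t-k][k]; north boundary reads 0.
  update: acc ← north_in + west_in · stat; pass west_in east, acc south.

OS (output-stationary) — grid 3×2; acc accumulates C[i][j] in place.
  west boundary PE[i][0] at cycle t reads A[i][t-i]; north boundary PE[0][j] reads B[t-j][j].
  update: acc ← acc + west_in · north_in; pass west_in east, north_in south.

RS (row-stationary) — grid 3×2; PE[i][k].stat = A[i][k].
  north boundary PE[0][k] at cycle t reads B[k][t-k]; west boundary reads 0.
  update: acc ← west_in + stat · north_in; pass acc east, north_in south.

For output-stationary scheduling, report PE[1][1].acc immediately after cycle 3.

OS 3×2: PE[1][1] cycle-by-cycle (with neighbour feeds):
  c0 r0c1: 0 / 0 / 0
  c0 r1c0: 0 / 0 / 0
  c0 r1c1: 0 / 0 / 0
  c1 r0c1: 63 / 7 / 9
  c1 r1c0: 6 / 2 / 3
  c1 r1c1: 0 / 0 / 0
  c2 r0c1: 126 / 9 / 7
  c2 r1c0: 69 / 9 / 7
  c2 r1c1: 18 / 2 / 9
  c3 r0c1: 126 / 0 / 0
  c3 r1c0: 69 / 0 / 0
  c3 r1c1: 81 / 9 / 7

PE[1][1].acc = 81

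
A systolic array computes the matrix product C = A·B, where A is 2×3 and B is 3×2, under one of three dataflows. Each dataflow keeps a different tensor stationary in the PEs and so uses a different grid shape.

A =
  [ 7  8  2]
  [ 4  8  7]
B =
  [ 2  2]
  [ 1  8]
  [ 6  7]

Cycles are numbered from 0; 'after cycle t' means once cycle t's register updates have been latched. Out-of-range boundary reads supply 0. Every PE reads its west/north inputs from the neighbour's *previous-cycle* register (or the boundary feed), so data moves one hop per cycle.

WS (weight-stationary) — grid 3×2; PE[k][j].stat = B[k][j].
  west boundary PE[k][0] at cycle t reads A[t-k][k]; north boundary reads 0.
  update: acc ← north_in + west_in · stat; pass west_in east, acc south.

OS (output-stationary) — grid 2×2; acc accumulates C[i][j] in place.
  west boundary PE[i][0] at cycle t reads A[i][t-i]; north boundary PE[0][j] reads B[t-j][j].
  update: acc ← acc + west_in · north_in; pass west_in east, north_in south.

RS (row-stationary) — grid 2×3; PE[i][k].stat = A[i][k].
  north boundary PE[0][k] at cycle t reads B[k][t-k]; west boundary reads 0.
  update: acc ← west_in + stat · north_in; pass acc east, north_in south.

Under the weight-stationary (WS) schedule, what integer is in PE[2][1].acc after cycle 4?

PE[2][1].acc = 121

WS on a 3×2 grid — tracing PE[2][1] and its feeders:
  @0  [1,1]  acc 0  |  →0  ↓0
  @0  [2,0]  acc 0  |  →0  ↓0
  @0  [2,1]  acc 0  |  →0  ↓0
  @1  [1,1]  acc 0  |  →0  ↓0
  @1  [2,0]  acc 0  |  →0  ↓0
  @1  [2,1]  acc 0  |  →0  ↓0
  @2  [1,1]  acc 78  |  →8  ↓78
  @2  [2,0]  acc 34  |  →2  ↓34
  @2  [2,1]  acc 0  |  →0  ↓0
  @3  [1,1]  acc 72  |  →8  ↓72
  @3  [2,0]  acc 58  |  →7  ↓58
  @3  [2,1]  acc 92  |  →2  ↓92
  @4  [1,1]  acc 0  |  →0  ↓0
  @4  [2,0]  acc 0  |  →0  ↓0
  @4  [2,1]  acc 121  |  →7  ↓121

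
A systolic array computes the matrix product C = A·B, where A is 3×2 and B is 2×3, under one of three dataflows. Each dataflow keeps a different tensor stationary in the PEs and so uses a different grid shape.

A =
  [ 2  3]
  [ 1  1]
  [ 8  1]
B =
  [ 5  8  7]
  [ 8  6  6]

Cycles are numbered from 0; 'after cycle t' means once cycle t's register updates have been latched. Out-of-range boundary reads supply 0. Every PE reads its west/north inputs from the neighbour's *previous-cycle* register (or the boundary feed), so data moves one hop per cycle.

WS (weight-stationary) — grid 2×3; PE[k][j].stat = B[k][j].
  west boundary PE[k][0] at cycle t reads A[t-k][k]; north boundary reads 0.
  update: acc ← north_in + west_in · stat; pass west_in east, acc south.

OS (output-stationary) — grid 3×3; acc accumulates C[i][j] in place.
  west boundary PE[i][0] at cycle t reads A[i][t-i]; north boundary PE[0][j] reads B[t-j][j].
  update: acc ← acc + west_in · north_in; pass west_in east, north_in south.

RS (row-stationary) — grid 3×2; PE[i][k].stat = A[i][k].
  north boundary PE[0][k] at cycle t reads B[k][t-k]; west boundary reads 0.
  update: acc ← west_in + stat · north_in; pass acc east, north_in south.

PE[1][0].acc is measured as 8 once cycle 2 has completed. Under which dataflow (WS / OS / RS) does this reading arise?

WS (2×3 grid), PE[1][0]:
  0: (1,0).acc=0  regs=<0,0>
  1: (1,0).acc=34  regs=<3,34>
  2: (1,0).acc=13  regs=<1,13>
OS (3×3 grid), PE[1][0]:
  0: (1,0).acc=0  regs=<0,0>
  1: (1,0).acc=5  regs=<1,5>
  2: (1,0).acc=13  regs=<1,8>
RS (3×2 grid), PE[1][0]:
  0: (1,0).acc=0  regs=<0,0>
  1: (1,0).acc=5  regs=<5,5>
  2: (1,0).acc=8  regs=<8,8>

dataflow = RS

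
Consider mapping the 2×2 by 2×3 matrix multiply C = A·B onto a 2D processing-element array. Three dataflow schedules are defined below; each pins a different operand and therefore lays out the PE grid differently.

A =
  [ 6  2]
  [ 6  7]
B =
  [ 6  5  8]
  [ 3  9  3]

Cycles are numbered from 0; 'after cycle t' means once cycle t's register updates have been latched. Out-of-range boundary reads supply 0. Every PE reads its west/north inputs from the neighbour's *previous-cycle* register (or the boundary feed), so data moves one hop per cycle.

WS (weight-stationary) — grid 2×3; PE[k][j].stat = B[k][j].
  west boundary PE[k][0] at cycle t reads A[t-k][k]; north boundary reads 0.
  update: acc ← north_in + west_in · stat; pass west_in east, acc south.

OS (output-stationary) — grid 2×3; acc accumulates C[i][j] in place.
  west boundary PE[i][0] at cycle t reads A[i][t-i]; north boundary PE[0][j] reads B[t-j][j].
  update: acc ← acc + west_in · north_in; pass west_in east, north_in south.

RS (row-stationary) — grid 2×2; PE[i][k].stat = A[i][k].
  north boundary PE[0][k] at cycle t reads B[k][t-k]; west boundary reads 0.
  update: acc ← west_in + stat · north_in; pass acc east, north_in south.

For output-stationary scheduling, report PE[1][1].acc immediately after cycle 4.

OS (2×3). Following PE[1][1] plus its west/north inputs:
  [0] (0,1) acc=0 (h:0 v:0)
  [0] (1,0) acc=0 (h:0 v:0)
  [0] (1,1) acc=0 (h:0 v:0)
  [1] (0,1) acc=30 (h:6 v:5)
  [1] (1,0) acc=36 (h:6 v:6)
  [1] (1,1) acc=0 (h:0 v:0)
  [2] (0,1) acc=48 (h:2 v:9)
  [2] (1,0) acc=57 (h:7 v:3)
  [2] (1,1) acc=30 (h:6 v:5)
  [3] (0,1) acc=48 (h:0 v:0)
  [3] (1,0) acc=57 (h:0 v:0)
  [3] (1,1) acc=93 (h:7 v:9)
  [4] (0,1) acc=48 (h:0 v:0)
  [4] (1,0) acc=57 (h:0 v:0)
  [4] (1,1) acc=93 (h:0 v:0)

PE[1][1].acc = 93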